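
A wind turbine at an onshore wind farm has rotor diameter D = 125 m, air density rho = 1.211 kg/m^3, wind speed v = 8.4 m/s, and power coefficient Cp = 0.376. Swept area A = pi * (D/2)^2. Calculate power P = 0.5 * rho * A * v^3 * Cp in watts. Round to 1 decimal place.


Step 1 -- Compute swept area:
  A = pi * (D/2)^2 = pi * (125/2)^2 = 12271.85 m^2
Step 2 -- Apply wind power equation:
  P = 0.5 * rho * A * v^3 * Cp
  v^3 = 8.4^3 = 592.704
  P = 0.5 * 1.211 * 12271.85 * 592.704 * 0.376
  P = 1655959.7 W

1655959.7


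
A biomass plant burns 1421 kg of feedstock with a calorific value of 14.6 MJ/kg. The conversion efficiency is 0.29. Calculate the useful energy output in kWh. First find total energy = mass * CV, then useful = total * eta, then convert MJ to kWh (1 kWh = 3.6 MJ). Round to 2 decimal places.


Total energy = mass * CV = 1421 * 14.6 = 20746.6 MJ
Useful energy = total * eta = 20746.6 * 0.29 = 6016.51 MJ
Convert to kWh: 6016.51 / 3.6
Useful energy = 1671.25 kWh

1671.25


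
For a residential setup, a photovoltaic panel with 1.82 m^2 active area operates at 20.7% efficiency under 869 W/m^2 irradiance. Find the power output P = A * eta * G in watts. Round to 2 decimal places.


Use the solar power formula P = A * eta * G.
Given: A = 1.82 m^2, eta = 0.207, G = 869 W/m^2
P = 1.82 * 0.207 * 869
P = 327.39 W

327.39


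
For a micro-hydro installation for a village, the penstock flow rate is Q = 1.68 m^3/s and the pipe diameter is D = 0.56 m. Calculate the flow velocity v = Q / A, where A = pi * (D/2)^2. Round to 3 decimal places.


Compute pipe cross-sectional area:
  A = pi * (D/2)^2 = pi * (0.56/2)^2 = 0.2463 m^2
Calculate velocity:
  v = Q / A = 1.68 / 0.2463
  v = 6.821 m/s

6.821


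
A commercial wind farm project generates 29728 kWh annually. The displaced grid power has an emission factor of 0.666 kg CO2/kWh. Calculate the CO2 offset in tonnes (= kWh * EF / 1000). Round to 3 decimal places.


CO2 offset in kg = generation * emission_factor
CO2 offset = 29728 * 0.666 = 19798.85 kg
Convert to tonnes:
  CO2 offset = 19798.85 / 1000 = 19.799 tonnes

19.799


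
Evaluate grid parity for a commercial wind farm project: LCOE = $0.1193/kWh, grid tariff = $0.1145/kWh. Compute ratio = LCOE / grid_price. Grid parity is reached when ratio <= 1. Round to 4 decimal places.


Compare LCOE to grid price:
  LCOE = $0.1193/kWh, Grid price = $0.1145/kWh
  Ratio = LCOE / grid_price = 0.1193 / 0.1145 = 1.0419
  Grid parity achieved (ratio <= 1)? no

1.0419


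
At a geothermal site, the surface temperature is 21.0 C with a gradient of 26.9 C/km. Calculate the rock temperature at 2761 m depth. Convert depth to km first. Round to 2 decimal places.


Convert depth to km: 2761 / 1000 = 2.761 km
Temperature increase = gradient * depth_km = 26.9 * 2.761 = 74.27 C
Temperature at depth = T_surface + delta_T = 21.0 + 74.27
T = 95.27 C

95.27


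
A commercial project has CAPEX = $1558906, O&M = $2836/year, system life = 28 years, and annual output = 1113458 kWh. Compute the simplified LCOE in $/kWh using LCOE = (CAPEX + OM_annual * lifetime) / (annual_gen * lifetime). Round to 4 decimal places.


Total cost = CAPEX + OM * lifetime = 1558906 + 2836 * 28 = 1558906 + 79408 = 1638314
Total generation = annual * lifetime = 1113458 * 28 = 31176824 kWh
LCOE = 1638314 / 31176824
LCOE = 0.0525 $/kWh

0.0525


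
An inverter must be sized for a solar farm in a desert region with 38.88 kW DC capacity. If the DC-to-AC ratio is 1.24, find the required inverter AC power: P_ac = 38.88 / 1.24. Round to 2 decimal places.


The inverter AC capacity is determined by the DC/AC ratio.
Given: P_dc = 38.88 kW, DC/AC ratio = 1.24
P_ac = P_dc / ratio = 38.88 / 1.24
P_ac = 31.35 kW

31.35


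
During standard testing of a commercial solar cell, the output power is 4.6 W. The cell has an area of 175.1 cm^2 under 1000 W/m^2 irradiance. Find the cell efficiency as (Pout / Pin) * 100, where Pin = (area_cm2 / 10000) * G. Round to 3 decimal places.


First compute the input power:
  Pin = area_cm2 / 10000 * G = 175.1 / 10000 * 1000 = 17.51 W
Then compute efficiency:
  Efficiency = (Pout / Pin) * 100 = (4.6 / 17.51) * 100
  Efficiency = 26.271%

26.271


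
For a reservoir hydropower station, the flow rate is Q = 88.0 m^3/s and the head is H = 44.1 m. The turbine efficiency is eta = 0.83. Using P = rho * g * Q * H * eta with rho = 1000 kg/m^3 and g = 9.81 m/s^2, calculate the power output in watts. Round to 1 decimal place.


Apply the hydropower formula P = rho * g * Q * H * eta
rho * g = 1000 * 9.81 = 9810.0
P = 9810.0 * 88.0 * 44.1 * 0.83
P = 31598637.8 W

31598637.8


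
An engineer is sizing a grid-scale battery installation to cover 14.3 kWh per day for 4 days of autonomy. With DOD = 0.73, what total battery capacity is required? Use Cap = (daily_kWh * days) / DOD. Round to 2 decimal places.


Total energy needed = daily * days = 14.3 * 4 = 57.2 kWh
Account for depth of discharge:
  Cap = total_energy / DOD = 57.2 / 0.73
  Cap = 78.36 kWh

78.36


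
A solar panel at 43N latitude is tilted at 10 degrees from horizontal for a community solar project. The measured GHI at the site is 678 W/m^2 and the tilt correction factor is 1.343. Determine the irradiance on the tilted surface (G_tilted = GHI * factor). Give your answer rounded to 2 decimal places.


Identify the given values:
  GHI = 678 W/m^2, tilt correction factor = 1.343
Apply the formula G_tilted = GHI * factor:
  G_tilted = 678 * 1.343
  G_tilted = 910.55 W/m^2

910.55


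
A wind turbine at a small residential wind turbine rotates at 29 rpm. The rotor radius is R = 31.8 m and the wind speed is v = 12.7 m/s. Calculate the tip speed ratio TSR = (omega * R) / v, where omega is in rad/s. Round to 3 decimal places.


Convert rotational speed to rad/s:
  omega = 29 * 2 * pi / 60 = 3.0369 rad/s
Compute tip speed:
  v_tip = omega * R = 3.0369 * 31.8 = 96.573 m/s
Tip speed ratio:
  TSR = v_tip / v_wind = 96.573 / 12.7 = 7.604

7.604


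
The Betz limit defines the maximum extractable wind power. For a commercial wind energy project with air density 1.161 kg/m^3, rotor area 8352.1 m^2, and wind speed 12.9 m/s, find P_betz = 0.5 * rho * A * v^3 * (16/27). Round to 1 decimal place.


The Betz coefficient Cp_max = 16/27 = 0.5926
v^3 = 12.9^3 = 2146.689
P_betz = 0.5 * rho * A * v^3 * Cp_max
P_betz = 0.5 * 1.161 * 8352.1 * 2146.689 * 0.5926
P_betz = 6167700.3 W

6167700.3


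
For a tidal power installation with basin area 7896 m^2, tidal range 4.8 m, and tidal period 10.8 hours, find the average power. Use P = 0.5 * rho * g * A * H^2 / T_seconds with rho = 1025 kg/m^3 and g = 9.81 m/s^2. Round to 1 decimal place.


Convert period to seconds: T = 10.8 * 3600 = 38880.0 s
H^2 = 4.8^2 = 23.04
P = 0.5 * rho * g * A * H^2 / T
P = 0.5 * 1025 * 9.81 * 7896 * 23.04 / 38880.0
P = 23524.8 W

23524.8


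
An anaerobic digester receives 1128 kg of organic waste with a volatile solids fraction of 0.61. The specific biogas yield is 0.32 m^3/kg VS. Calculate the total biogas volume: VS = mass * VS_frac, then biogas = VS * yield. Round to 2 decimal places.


Compute volatile solids:
  VS = mass * VS_fraction = 1128 * 0.61 = 688.08 kg
Calculate biogas volume:
  Biogas = VS * specific_yield = 688.08 * 0.32
  Biogas = 220.19 m^3

220.19


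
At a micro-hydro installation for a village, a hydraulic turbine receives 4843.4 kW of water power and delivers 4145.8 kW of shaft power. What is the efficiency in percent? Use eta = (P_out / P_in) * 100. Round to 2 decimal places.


Turbine efficiency = (output power / input power) * 100
eta = (4145.8 / 4843.4) * 100
eta = 85.60%

85.60


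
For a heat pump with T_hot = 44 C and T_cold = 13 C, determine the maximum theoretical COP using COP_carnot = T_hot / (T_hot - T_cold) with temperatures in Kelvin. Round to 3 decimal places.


Convert to Kelvin:
  T_hot = 44 + 273.15 = 317.15 K
  T_cold = 13 + 273.15 = 286.15 K
Apply Carnot COP formula:
  COP = T_hot_K / (T_hot_K - T_cold_K) = 317.15 / 31.0
  COP = 10.231

10.231


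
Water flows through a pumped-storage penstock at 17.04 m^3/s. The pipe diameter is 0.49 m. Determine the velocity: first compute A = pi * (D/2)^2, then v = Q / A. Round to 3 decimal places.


Compute pipe cross-sectional area:
  A = pi * (D/2)^2 = pi * (0.49/2)^2 = 0.1886 m^2
Calculate velocity:
  v = Q / A = 17.04 / 0.1886
  v = 90.362 m/s

90.362


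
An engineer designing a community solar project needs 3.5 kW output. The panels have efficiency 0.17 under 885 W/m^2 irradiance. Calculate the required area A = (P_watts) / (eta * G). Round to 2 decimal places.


Convert target power to watts: P = 3.5 * 1000 = 3500.0 W
Compute denominator: eta * G = 0.17 * 885 = 150.45
Required area A = P / (eta * G) = 3500.0 / 150.45
A = 23.26 m^2

23.26


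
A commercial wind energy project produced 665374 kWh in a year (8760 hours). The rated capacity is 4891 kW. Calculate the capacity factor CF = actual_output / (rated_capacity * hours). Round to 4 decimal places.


Capacity factor = actual output / maximum possible output
Maximum possible = rated * hours = 4891 * 8760 = 42845160 kWh
CF = 665374 / 42845160
CF = 0.0155

0.0155


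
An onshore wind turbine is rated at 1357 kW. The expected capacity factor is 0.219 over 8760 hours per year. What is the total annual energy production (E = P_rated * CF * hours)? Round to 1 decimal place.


Annual energy = rated_kW * capacity_factor * hours_per_year
Given: P_rated = 1357 kW, CF = 0.219, hours = 8760
E = 1357 * 0.219 * 8760
E = 2603323.1 kWh

2603323.1


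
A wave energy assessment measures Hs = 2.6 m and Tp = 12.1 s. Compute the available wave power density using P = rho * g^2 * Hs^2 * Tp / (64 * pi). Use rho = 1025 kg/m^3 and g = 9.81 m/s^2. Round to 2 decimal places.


Apply wave power formula:
  g^2 = 9.81^2 = 96.2361
  Hs^2 = 2.6^2 = 6.76
  Numerator = rho * g^2 * Hs^2 * Tp = 1025 * 96.2361 * 6.76 * 12.1 = 8068521.24
  Denominator = 64 * pi = 201.0619
  P = 8068521.24 / 201.0619 = 40129.53 W/m

40129.53


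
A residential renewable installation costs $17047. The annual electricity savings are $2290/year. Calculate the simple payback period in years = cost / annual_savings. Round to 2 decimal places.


Simple payback period = initial cost / annual savings
Payback = 17047 / 2290
Payback = 7.44 years

7.44


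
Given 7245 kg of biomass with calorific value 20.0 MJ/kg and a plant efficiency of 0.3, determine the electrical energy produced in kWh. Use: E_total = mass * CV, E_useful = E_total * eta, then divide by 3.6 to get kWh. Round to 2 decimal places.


Total energy = mass * CV = 7245 * 20.0 = 144900.0 MJ
Useful energy = total * eta = 144900.0 * 0.3 = 43470.0 MJ
Convert to kWh: 43470.0 / 3.6
Useful energy = 12075.00 kWh

12075.00


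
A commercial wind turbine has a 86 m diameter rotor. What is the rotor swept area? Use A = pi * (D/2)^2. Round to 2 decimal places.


Compute the rotor radius:
  r = D / 2 = 86 / 2 = 43.0 m
Calculate swept area:
  A = pi * r^2 = pi * 43.0^2
  A = 5808.80 m^2

5808.80


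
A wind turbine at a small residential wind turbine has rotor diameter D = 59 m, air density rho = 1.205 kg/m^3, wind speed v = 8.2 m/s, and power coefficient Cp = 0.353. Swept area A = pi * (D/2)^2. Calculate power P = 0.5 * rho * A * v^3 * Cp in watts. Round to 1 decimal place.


Step 1 -- Compute swept area:
  A = pi * (D/2)^2 = pi * (59/2)^2 = 2733.97 m^2
Step 2 -- Apply wind power equation:
  P = 0.5 * rho * A * v^3 * Cp
  v^3 = 8.2^3 = 551.368
  P = 0.5 * 1.205 * 2733.97 * 551.368 * 0.353
  P = 320602.7 W

320602.7


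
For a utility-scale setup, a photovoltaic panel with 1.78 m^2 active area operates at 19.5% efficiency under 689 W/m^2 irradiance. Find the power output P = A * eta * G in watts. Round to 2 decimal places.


Use the solar power formula P = A * eta * G.
Given: A = 1.78 m^2, eta = 0.195, G = 689 W/m^2
P = 1.78 * 0.195 * 689
P = 239.15 W

239.15


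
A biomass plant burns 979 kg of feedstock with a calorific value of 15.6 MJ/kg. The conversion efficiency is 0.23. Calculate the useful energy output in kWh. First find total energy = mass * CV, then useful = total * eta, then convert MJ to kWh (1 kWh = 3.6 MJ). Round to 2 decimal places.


Total energy = mass * CV = 979 * 15.6 = 15272.4 MJ
Useful energy = total * eta = 15272.4 * 0.23 = 3512.65 MJ
Convert to kWh: 3512.65 / 3.6
Useful energy = 975.74 kWh

975.74


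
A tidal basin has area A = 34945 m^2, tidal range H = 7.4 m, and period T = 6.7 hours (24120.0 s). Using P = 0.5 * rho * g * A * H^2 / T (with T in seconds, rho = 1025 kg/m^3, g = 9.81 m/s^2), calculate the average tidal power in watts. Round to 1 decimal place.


Convert period to seconds: T = 6.7 * 3600 = 24120.0 s
H^2 = 7.4^2 = 54.76
P = 0.5 * rho * g * A * H^2 / T
P = 0.5 * 1025 * 9.81 * 34945 * 54.76 / 24120.0
P = 398872.5 W

398872.5


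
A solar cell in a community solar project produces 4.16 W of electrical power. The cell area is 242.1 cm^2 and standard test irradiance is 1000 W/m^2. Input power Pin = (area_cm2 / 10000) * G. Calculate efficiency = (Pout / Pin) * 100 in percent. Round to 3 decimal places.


First compute the input power:
  Pin = area_cm2 / 10000 * G = 242.1 / 10000 * 1000 = 24.21 W
Then compute efficiency:
  Efficiency = (Pout / Pin) * 100 = (4.16 / 24.21) * 100
  Efficiency = 17.183%

17.183


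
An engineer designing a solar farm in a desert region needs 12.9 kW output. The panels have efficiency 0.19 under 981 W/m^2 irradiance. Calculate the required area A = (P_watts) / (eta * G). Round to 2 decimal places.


Convert target power to watts: P = 12.9 * 1000 = 12900.0 W
Compute denominator: eta * G = 0.19 * 981 = 186.39
Required area A = P / (eta * G) = 12900.0 / 186.39
A = 69.21 m^2

69.21


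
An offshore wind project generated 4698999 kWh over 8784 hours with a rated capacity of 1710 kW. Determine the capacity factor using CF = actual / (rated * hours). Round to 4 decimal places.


Capacity factor = actual output / maximum possible output
Maximum possible = rated * hours = 1710 * 8784 = 15020640 kWh
CF = 4698999 / 15020640
CF = 0.3128

0.3128


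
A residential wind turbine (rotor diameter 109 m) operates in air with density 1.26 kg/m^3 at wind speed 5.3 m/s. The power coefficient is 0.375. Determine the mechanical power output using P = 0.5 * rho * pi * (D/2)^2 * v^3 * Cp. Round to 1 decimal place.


Step 1 -- Compute swept area:
  A = pi * (D/2)^2 = pi * (109/2)^2 = 9331.32 m^2
Step 2 -- Apply wind power equation:
  P = 0.5 * rho * A * v^3 * Cp
  v^3 = 5.3^3 = 148.877
  P = 0.5 * 1.26 * 9331.32 * 148.877 * 0.375
  P = 328202.8 W

328202.8


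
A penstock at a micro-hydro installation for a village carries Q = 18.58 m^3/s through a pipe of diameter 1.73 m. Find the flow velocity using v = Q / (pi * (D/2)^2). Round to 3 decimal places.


Compute pipe cross-sectional area:
  A = pi * (D/2)^2 = pi * (1.73/2)^2 = 2.3506 m^2
Calculate velocity:
  v = Q / A = 18.58 / 2.3506
  v = 7.904 m/s

7.904


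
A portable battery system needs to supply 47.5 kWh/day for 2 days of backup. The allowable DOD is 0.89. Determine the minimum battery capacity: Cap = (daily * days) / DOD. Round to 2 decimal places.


Total energy needed = daily * days = 47.5 * 2 = 95.0 kWh
Account for depth of discharge:
  Cap = total_energy / DOD = 95.0 / 0.89
  Cap = 106.74 kWh

106.74


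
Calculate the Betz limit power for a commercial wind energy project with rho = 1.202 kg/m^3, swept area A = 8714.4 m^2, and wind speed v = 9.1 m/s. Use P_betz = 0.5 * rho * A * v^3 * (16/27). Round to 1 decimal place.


The Betz coefficient Cp_max = 16/27 = 0.5926
v^3 = 9.1^3 = 753.571
P_betz = 0.5 * rho * A * v^3 * Cp_max
P_betz = 0.5 * 1.202 * 8714.4 * 753.571 * 0.5926
P_betz = 2338796.1 W

2338796.1


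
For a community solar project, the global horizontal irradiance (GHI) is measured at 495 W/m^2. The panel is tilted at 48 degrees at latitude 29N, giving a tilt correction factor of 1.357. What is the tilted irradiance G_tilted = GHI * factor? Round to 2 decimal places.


Identify the given values:
  GHI = 495 W/m^2, tilt correction factor = 1.357
Apply the formula G_tilted = GHI * factor:
  G_tilted = 495 * 1.357
  G_tilted = 671.72 W/m^2

671.72


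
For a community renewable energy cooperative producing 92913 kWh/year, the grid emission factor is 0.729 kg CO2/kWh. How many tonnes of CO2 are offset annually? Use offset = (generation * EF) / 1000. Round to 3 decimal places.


CO2 offset in kg = generation * emission_factor
CO2 offset = 92913 * 0.729 = 67733.58 kg
Convert to tonnes:
  CO2 offset = 67733.58 / 1000 = 67.734 tonnes

67.734


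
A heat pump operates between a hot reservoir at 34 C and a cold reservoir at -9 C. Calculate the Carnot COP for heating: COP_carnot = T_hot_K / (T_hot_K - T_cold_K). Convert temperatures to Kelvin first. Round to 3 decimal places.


Convert to Kelvin:
  T_hot = 34 + 273.15 = 307.15 K
  T_cold = -9 + 273.15 = 264.15 K
Apply Carnot COP formula:
  COP = T_hot_K / (T_hot_K - T_cold_K) = 307.15 / 43.0
  COP = 7.143

7.143


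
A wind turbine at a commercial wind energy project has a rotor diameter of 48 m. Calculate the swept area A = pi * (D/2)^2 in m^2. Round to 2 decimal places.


Compute the rotor radius:
  r = D / 2 = 48 / 2 = 24.0 m
Calculate swept area:
  A = pi * r^2 = pi * 24.0^2
  A = 1809.56 m^2

1809.56


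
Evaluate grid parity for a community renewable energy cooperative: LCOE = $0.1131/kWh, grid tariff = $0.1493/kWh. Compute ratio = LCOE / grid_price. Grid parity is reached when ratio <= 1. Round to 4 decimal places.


Compare LCOE to grid price:
  LCOE = $0.1131/kWh, Grid price = $0.1493/kWh
  Ratio = LCOE / grid_price = 0.1131 / 0.1493 = 0.7575
  Grid parity achieved (ratio <= 1)? yes

0.7575


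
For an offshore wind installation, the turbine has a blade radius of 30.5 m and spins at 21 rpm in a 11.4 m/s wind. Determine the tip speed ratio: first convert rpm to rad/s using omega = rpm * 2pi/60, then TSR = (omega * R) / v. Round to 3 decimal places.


Convert rotational speed to rad/s:
  omega = 21 * 2 * pi / 60 = 2.1991 rad/s
Compute tip speed:
  v_tip = omega * R = 2.1991 * 30.5 = 67.073 m/s
Tip speed ratio:
  TSR = v_tip / v_wind = 67.073 / 11.4 = 5.884

5.884


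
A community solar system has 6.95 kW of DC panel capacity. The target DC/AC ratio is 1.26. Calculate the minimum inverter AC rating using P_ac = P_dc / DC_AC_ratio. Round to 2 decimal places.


The inverter AC capacity is determined by the DC/AC ratio.
Given: P_dc = 6.95 kW, DC/AC ratio = 1.26
P_ac = P_dc / ratio = 6.95 / 1.26
P_ac = 5.52 kW

5.52


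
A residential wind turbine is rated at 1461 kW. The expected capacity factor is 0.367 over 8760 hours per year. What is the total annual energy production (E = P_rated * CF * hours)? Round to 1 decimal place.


Annual energy = rated_kW * capacity_factor * hours_per_year
Given: P_rated = 1461 kW, CF = 0.367, hours = 8760
E = 1461 * 0.367 * 8760
E = 4696998.1 kWh

4696998.1


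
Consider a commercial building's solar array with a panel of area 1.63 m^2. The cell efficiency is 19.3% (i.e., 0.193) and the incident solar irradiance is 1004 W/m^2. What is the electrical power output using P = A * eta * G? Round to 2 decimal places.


Use the solar power formula P = A * eta * G.
Given: A = 1.63 m^2, eta = 0.193, G = 1004 W/m^2
P = 1.63 * 0.193 * 1004
P = 315.85 W

315.85


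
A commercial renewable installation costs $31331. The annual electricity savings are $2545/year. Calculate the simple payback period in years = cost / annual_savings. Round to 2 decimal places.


Simple payback period = initial cost / annual savings
Payback = 31331 / 2545
Payback = 12.31 years

12.31


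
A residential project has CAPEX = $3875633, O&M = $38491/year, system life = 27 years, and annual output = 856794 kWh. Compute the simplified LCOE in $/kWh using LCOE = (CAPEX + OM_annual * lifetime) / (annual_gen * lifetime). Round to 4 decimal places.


Total cost = CAPEX + OM * lifetime = 3875633 + 38491 * 27 = 3875633 + 1039257 = 4914890
Total generation = annual * lifetime = 856794 * 27 = 23133438 kWh
LCOE = 4914890 / 23133438
LCOE = 0.2125 $/kWh

0.2125


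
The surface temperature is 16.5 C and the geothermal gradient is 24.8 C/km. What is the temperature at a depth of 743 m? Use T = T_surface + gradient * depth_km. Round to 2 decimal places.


Convert depth to km: 743 / 1000 = 0.743 km
Temperature increase = gradient * depth_km = 24.8 * 0.743 = 18.43 C
Temperature at depth = T_surface + delta_T = 16.5 + 18.43
T = 34.93 C

34.93


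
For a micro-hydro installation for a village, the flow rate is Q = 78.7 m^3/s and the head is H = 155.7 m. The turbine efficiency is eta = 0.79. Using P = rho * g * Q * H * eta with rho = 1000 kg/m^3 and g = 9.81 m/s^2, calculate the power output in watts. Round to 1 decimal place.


Apply the hydropower formula P = rho * g * Q * H * eta
rho * g = 1000 * 9.81 = 9810.0
P = 9810.0 * 78.7 * 155.7 * 0.79
P = 94964097.1 W

94964097.1


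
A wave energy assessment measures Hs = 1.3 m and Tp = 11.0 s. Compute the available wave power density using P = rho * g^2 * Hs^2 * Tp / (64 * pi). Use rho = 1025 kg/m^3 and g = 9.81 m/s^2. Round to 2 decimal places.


Apply wave power formula:
  g^2 = 9.81^2 = 96.2361
  Hs^2 = 1.3^2 = 1.69
  Numerator = rho * g^2 * Hs^2 * Tp = 1025 * 96.2361 * 1.69 * 11.0 = 1833754.83
  Denominator = 64 * pi = 201.0619
  P = 1833754.83 / 201.0619 = 9120.35 W/m

9120.35


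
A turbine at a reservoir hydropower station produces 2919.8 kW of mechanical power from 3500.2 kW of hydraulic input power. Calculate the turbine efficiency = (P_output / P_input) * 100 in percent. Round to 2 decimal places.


Turbine efficiency = (output power / input power) * 100
eta = (2919.8 / 3500.2) * 100
eta = 83.42%

83.42


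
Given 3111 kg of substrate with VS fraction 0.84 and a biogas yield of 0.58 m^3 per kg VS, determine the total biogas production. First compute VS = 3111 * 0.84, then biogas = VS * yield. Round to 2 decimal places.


Compute volatile solids:
  VS = mass * VS_fraction = 3111 * 0.84 = 2613.24 kg
Calculate biogas volume:
  Biogas = VS * specific_yield = 2613.24 * 0.58
  Biogas = 1515.68 m^3

1515.68


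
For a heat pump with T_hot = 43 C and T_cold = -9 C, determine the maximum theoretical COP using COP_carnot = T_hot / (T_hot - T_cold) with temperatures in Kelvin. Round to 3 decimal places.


Convert to Kelvin:
  T_hot = 43 + 273.15 = 316.15 K
  T_cold = -9 + 273.15 = 264.15 K
Apply Carnot COP formula:
  COP = T_hot_K / (T_hot_K - T_cold_K) = 316.15 / 52.0
  COP = 6.080

6.080


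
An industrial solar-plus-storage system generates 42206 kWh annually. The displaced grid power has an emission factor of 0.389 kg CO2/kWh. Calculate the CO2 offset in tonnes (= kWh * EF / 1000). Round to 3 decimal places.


CO2 offset in kg = generation * emission_factor
CO2 offset = 42206 * 0.389 = 16418.13 kg
Convert to tonnes:
  CO2 offset = 16418.13 / 1000 = 16.418 tonnes

16.418


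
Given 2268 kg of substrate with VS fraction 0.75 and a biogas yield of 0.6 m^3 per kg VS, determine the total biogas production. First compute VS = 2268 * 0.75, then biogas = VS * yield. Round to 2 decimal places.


Compute volatile solids:
  VS = mass * VS_fraction = 2268 * 0.75 = 1701.0 kg
Calculate biogas volume:
  Biogas = VS * specific_yield = 1701.0 * 0.6
  Biogas = 1020.60 m^3

1020.60


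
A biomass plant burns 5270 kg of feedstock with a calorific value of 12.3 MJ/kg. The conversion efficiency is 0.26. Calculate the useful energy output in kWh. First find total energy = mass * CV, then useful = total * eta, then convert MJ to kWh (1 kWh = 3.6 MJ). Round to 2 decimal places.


Total energy = mass * CV = 5270 * 12.3 = 64821.0 MJ
Useful energy = total * eta = 64821.0 * 0.26 = 16853.46 MJ
Convert to kWh: 16853.46 / 3.6
Useful energy = 4681.52 kWh

4681.52


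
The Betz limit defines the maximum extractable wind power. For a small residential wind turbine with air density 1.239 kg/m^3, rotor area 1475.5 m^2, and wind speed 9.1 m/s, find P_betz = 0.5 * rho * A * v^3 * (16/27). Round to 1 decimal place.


The Betz coefficient Cp_max = 16/27 = 0.5926
v^3 = 9.1^3 = 753.571
P_betz = 0.5 * rho * A * v^3 * Cp_max
P_betz = 0.5 * 1.239 * 1475.5 * 753.571 * 0.5926
P_betz = 408188.6 W

408188.6


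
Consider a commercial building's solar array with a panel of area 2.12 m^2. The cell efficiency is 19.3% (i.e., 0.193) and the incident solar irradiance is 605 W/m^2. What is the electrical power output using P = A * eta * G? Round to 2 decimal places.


Use the solar power formula P = A * eta * G.
Given: A = 2.12 m^2, eta = 0.193, G = 605 W/m^2
P = 2.12 * 0.193 * 605
P = 247.54 W

247.54


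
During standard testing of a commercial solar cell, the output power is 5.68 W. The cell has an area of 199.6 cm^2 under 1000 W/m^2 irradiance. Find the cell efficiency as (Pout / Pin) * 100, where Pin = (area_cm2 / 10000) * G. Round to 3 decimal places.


First compute the input power:
  Pin = area_cm2 / 10000 * G = 199.6 / 10000 * 1000 = 19.96 W
Then compute efficiency:
  Efficiency = (Pout / Pin) * 100 = (5.68 / 19.96) * 100
  Efficiency = 28.457%

28.457


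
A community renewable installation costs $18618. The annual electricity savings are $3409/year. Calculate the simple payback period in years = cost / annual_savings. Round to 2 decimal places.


Simple payback period = initial cost / annual savings
Payback = 18618 / 3409
Payback = 5.46 years

5.46


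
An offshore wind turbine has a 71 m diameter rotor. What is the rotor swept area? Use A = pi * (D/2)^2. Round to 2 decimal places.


Compute the rotor radius:
  r = D / 2 = 71 / 2 = 35.5 m
Calculate swept area:
  A = pi * r^2 = pi * 35.5^2
  A = 3959.19 m^2

3959.19


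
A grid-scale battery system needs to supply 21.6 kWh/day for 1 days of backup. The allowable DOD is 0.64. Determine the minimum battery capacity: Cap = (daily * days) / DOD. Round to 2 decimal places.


Total energy needed = daily * days = 21.6 * 1 = 21.6 kWh
Account for depth of discharge:
  Cap = total_energy / DOD = 21.6 / 0.64
  Cap = 33.75 kWh

33.75


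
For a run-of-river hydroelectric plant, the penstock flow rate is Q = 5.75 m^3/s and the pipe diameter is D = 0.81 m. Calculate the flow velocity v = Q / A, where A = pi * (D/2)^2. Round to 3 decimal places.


Compute pipe cross-sectional area:
  A = pi * (D/2)^2 = pi * (0.81/2)^2 = 0.5153 m^2
Calculate velocity:
  v = Q / A = 5.75 / 0.5153
  v = 11.159 m/s

11.159


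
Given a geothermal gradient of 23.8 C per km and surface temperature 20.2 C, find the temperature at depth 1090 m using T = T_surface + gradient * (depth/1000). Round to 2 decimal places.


Convert depth to km: 1090 / 1000 = 1.09 km
Temperature increase = gradient * depth_km = 23.8 * 1.09 = 25.94 C
Temperature at depth = T_surface + delta_T = 20.2 + 25.94
T = 46.14 C

46.14


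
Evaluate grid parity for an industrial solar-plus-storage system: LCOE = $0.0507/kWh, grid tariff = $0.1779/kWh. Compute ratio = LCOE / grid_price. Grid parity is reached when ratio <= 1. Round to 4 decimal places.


Compare LCOE to grid price:
  LCOE = $0.0507/kWh, Grid price = $0.1779/kWh
  Ratio = LCOE / grid_price = 0.0507 / 0.1779 = 0.2850
  Grid parity achieved (ratio <= 1)? yes

0.2850


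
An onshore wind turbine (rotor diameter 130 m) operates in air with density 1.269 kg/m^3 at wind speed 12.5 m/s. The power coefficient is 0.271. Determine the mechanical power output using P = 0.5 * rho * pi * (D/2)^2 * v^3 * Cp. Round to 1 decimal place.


Step 1 -- Compute swept area:
  A = pi * (D/2)^2 = pi * (130/2)^2 = 13273.23 m^2
Step 2 -- Apply wind power equation:
  P = 0.5 * rho * A * v^3 * Cp
  v^3 = 12.5^3 = 1953.125
  P = 0.5 * 1.269 * 13273.23 * 1953.125 * 0.271
  P = 4457666.2 W

4457666.2


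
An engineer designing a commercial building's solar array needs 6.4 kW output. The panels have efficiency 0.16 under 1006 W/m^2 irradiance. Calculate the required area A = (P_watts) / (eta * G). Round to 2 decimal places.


Convert target power to watts: P = 6.4 * 1000 = 6400.0 W
Compute denominator: eta * G = 0.16 * 1006 = 160.96
Required area A = P / (eta * G) = 6400.0 / 160.96
A = 39.76 m^2

39.76


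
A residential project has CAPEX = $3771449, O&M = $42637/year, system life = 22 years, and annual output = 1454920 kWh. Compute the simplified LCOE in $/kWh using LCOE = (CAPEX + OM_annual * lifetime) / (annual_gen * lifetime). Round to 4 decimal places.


Total cost = CAPEX + OM * lifetime = 3771449 + 42637 * 22 = 3771449 + 938014 = 4709463
Total generation = annual * lifetime = 1454920 * 22 = 32008240 kWh
LCOE = 4709463 / 32008240
LCOE = 0.1471 $/kWh

0.1471


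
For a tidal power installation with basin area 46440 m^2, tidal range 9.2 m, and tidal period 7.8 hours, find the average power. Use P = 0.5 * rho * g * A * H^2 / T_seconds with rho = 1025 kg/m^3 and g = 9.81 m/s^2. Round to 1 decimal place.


Convert period to seconds: T = 7.8 * 3600 = 28080.0 s
H^2 = 9.2^2 = 84.64
P = 0.5 * rho * g * A * H^2 / T
P = 0.5 * 1025 * 9.81 * 46440 * 84.64 / 28080.0
P = 703774.7 W

703774.7


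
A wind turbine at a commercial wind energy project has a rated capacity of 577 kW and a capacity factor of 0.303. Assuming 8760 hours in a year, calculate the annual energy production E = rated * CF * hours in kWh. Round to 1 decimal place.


Annual energy = rated_kW * capacity_factor * hours_per_year
Given: P_rated = 577 kW, CF = 0.303, hours = 8760
E = 577 * 0.303 * 8760
E = 1531519.6 kWh

1531519.6


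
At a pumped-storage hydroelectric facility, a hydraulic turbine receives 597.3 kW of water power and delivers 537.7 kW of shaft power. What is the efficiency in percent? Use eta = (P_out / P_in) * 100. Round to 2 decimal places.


Turbine efficiency = (output power / input power) * 100
eta = (537.7 / 597.3) * 100
eta = 90.02%

90.02


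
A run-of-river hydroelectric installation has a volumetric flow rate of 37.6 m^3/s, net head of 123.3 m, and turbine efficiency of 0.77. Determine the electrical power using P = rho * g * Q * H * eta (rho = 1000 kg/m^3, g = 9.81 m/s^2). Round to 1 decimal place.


Apply the hydropower formula P = rho * g * Q * H * eta
rho * g = 1000 * 9.81 = 9810.0
P = 9810.0 * 37.6 * 123.3 * 0.77
P = 35019557.5 W

35019557.5


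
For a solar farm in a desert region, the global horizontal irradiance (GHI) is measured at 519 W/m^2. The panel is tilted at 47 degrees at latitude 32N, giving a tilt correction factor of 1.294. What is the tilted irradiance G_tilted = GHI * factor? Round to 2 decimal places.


Identify the given values:
  GHI = 519 W/m^2, tilt correction factor = 1.294
Apply the formula G_tilted = GHI * factor:
  G_tilted = 519 * 1.294
  G_tilted = 671.59 W/m^2

671.59


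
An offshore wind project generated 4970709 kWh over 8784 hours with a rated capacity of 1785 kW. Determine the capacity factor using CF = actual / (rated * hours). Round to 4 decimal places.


Capacity factor = actual output / maximum possible output
Maximum possible = rated * hours = 1785 * 8784 = 15679440 kWh
CF = 4970709 / 15679440
CF = 0.3170

0.3170


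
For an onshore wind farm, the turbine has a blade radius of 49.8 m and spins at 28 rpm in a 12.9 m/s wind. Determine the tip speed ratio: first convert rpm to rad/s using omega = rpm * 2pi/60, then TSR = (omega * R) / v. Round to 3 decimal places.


Convert rotational speed to rad/s:
  omega = 28 * 2 * pi / 60 = 2.9322 rad/s
Compute tip speed:
  v_tip = omega * R = 2.9322 * 49.8 = 146.021 m/s
Tip speed ratio:
  TSR = v_tip / v_wind = 146.021 / 12.9 = 11.319

11.319


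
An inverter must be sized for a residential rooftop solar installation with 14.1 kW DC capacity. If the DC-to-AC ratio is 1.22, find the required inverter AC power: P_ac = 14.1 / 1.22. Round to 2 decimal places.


The inverter AC capacity is determined by the DC/AC ratio.
Given: P_dc = 14.1 kW, DC/AC ratio = 1.22
P_ac = P_dc / ratio = 14.1 / 1.22
P_ac = 11.56 kW

11.56


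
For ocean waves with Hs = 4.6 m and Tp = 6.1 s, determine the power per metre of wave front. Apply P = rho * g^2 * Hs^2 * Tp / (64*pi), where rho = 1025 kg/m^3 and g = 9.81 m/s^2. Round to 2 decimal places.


Apply wave power formula:
  g^2 = 9.81^2 = 96.2361
  Hs^2 = 4.6^2 = 21.16
  Numerator = rho * g^2 * Hs^2 * Tp = 1025 * 96.2361 * 21.16 * 6.1 = 12732315.11
  Denominator = 64 * pi = 201.0619
  P = 12732315.11 / 201.0619 = 63325.34 W/m

63325.34


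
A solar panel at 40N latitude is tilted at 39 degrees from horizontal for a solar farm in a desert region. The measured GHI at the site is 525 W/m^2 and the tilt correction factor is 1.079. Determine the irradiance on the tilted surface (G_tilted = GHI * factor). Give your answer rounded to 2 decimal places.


Identify the given values:
  GHI = 525 W/m^2, tilt correction factor = 1.079
Apply the formula G_tilted = GHI * factor:
  G_tilted = 525 * 1.079
  G_tilted = 566.48 W/m^2

566.48


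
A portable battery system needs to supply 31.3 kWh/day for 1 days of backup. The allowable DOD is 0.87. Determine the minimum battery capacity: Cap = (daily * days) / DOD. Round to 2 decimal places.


Total energy needed = daily * days = 31.3 * 1 = 31.3 kWh
Account for depth of discharge:
  Cap = total_energy / DOD = 31.3 / 0.87
  Cap = 35.98 kWh

35.98


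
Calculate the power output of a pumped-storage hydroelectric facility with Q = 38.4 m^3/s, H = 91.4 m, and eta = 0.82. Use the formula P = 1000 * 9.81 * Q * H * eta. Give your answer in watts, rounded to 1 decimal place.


Apply the hydropower formula P = rho * g * Q * H * eta
rho * g = 1000 * 9.81 = 9810.0
P = 9810.0 * 38.4 * 91.4 * 0.82
P = 28233211.4 W

28233211.4


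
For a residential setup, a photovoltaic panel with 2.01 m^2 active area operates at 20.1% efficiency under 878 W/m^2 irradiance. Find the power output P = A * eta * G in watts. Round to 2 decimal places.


Use the solar power formula P = A * eta * G.
Given: A = 2.01 m^2, eta = 0.201, G = 878 W/m^2
P = 2.01 * 0.201 * 878
P = 354.72 W

354.72


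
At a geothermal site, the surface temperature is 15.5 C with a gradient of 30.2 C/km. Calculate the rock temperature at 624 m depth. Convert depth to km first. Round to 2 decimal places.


Convert depth to km: 624 / 1000 = 0.624 km
Temperature increase = gradient * depth_km = 30.2 * 0.624 = 18.84 C
Temperature at depth = T_surface + delta_T = 15.5 + 18.84
T = 34.34 C

34.34


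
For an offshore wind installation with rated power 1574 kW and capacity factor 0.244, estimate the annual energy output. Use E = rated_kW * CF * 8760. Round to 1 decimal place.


Annual energy = rated_kW * capacity_factor * hours_per_year
Given: P_rated = 1574 kW, CF = 0.244, hours = 8760
E = 1574 * 0.244 * 8760
E = 3364330.6 kWh

3364330.6


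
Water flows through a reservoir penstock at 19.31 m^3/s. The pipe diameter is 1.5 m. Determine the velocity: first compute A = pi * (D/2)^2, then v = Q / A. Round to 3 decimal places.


Compute pipe cross-sectional area:
  A = pi * (D/2)^2 = pi * (1.5/2)^2 = 1.7671 m^2
Calculate velocity:
  v = Q / A = 19.31 / 1.7671
  v = 10.927 m/s

10.927


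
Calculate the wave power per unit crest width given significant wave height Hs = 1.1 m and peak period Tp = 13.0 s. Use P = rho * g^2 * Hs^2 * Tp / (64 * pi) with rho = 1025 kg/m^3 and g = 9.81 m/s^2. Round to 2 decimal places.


Apply wave power formula:
  g^2 = 9.81^2 = 96.2361
  Hs^2 = 1.1^2 = 1.21
  Numerator = rho * g^2 * Hs^2 * Tp = 1025 * 96.2361 * 1.21 * 13.0 = 1551638.7
  Denominator = 64 * pi = 201.0619
  P = 1551638.7 / 201.0619 = 7717.22 W/m

7717.22


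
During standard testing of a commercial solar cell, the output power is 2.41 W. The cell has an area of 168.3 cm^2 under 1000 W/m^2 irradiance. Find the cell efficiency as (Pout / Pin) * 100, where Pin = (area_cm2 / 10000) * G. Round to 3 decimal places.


First compute the input power:
  Pin = area_cm2 / 10000 * G = 168.3 / 10000 * 1000 = 16.83 W
Then compute efficiency:
  Efficiency = (Pout / Pin) * 100 = (2.41 / 16.83) * 100
  Efficiency = 14.320%

14.320


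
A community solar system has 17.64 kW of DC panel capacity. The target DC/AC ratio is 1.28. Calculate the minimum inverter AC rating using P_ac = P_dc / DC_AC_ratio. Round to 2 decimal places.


The inverter AC capacity is determined by the DC/AC ratio.
Given: P_dc = 17.64 kW, DC/AC ratio = 1.28
P_ac = P_dc / ratio = 17.64 / 1.28
P_ac = 13.78 kW

13.78


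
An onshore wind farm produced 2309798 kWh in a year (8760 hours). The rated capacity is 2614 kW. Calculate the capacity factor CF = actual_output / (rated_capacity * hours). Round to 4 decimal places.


Capacity factor = actual output / maximum possible output
Maximum possible = rated * hours = 2614 * 8760 = 22898640 kWh
CF = 2309798 / 22898640
CF = 0.1009

0.1009


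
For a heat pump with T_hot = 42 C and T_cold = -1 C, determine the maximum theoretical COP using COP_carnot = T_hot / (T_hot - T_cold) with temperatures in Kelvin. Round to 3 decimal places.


Convert to Kelvin:
  T_hot = 42 + 273.15 = 315.15 K
  T_cold = -1 + 273.15 = 272.15 K
Apply Carnot COP formula:
  COP = T_hot_K / (T_hot_K - T_cold_K) = 315.15 / 43.0
  COP = 7.329

7.329


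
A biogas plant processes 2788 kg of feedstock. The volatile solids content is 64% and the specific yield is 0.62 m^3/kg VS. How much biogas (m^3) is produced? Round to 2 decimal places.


Compute volatile solids:
  VS = mass * VS_fraction = 2788 * 0.64 = 1784.32 kg
Calculate biogas volume:
  Biogas = VS * specific_yield = 1784.32 * 0.62
  Biogas = 1106.28 m^3

1106.28


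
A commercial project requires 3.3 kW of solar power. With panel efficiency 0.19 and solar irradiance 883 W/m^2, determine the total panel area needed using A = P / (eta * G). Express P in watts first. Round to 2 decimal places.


Convert target power to watts: P = 3.3 * 1000 = 3300.0 W
Compute denominator: eta * G = 0.19 * 883 = 167.77
Required area A = P / (eta * G) = 3300.0 / 167.77
A = 19.67 m^2

19.67


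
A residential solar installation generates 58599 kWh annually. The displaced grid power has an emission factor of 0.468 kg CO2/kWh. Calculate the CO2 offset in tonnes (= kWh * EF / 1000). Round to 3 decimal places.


CO2 offset in kg = generation * emission_factor
CO2 offset = 58599 * 0.468 = 27424.33 kg
Convert to tonnes:
  CO2 offset = 27424.33 / 1000 = 27.424 tonnes

27.424


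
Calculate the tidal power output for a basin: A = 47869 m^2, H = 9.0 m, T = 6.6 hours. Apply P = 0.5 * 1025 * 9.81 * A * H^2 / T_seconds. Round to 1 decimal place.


Convert period to seconds: T = 6.6 * 3600 = 23760.0 s
H^2 = 9.0^2 = 81.0
P = 0.5 * rho * g * A * H^2 / T
P = 0.5 * 1025 * 9.81 * 47869 * 81.0 / 23760.0
P = 820457.0 W

820457.0


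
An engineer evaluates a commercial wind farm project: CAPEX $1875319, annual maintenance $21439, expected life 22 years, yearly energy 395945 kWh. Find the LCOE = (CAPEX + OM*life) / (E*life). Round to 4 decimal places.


Total cost = CAPEX + OM * lifetime = 1875319 + 21439 * 22 = 1875319 + 471658 = 2346977
Total generation = annual * lifetime = 395945 * 22 = 8710790 kWh
LCOE = 2346977 / 8710790
LCOE = 0.2694 $/kWh

0.2694


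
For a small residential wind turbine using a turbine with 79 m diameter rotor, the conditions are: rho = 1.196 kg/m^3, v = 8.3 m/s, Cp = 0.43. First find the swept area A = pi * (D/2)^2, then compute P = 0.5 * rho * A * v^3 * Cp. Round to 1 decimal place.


Step 1 -- Compute swept area:
  A = pi * (D/2)^2 = pi * (79/2)^2 = 4901.67 m^2
Step 2 -- Apply wind power equation:
  P = 0.5 * rho * A * v^3 * Cp
  v^3 = 8.3^3 = 571.787
  P = 0.5 * 1.196 * 4901.67 * 571.787 * 0.43
  P = 720689.1 W

720689.1


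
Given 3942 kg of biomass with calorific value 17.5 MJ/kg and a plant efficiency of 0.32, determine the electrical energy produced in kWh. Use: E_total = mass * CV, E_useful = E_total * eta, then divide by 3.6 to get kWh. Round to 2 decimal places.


Total energy = mass * CV = 3942 * 17.5 = 68985.0 MJ
Useful energy = total * eta = 68985.0 * 0.32 = 22075.2 MJ
Convert to kWh: 22075.2 / 3.6
Useful energy = 6132.00 kWh

6132.00
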